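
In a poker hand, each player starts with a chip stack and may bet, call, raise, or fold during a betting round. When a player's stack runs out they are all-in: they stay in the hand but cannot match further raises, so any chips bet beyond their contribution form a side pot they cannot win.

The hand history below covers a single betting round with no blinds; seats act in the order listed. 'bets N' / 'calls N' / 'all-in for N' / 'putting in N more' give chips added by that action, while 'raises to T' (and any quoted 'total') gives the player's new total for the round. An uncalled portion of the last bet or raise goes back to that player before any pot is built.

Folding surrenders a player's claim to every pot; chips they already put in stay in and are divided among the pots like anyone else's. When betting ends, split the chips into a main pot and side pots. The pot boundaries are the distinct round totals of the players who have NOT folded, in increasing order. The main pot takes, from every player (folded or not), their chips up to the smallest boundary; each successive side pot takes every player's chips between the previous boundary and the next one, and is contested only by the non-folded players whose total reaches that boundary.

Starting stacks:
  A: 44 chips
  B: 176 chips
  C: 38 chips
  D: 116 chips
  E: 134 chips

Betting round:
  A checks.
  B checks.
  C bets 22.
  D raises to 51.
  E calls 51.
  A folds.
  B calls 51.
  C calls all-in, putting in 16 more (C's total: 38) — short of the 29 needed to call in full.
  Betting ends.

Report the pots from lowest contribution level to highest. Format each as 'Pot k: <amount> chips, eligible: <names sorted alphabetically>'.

Contributions: B=51, C=38, D=51, E=51
Folded: A
Pot levels (distinct totals of non-folded players): 38, 51
Layer 1-38: 38 each from B, C, D, E = 38*4 = 152 chips; eligible B, C, D, E
Layer 39-51: 13 each from B, D, E = 13*3 = 39 chips; eligible B, D, E

Pot 1: 152 chips, eligible: B, C, D, E
Pot 2: 39 chips, eligible: B, D, E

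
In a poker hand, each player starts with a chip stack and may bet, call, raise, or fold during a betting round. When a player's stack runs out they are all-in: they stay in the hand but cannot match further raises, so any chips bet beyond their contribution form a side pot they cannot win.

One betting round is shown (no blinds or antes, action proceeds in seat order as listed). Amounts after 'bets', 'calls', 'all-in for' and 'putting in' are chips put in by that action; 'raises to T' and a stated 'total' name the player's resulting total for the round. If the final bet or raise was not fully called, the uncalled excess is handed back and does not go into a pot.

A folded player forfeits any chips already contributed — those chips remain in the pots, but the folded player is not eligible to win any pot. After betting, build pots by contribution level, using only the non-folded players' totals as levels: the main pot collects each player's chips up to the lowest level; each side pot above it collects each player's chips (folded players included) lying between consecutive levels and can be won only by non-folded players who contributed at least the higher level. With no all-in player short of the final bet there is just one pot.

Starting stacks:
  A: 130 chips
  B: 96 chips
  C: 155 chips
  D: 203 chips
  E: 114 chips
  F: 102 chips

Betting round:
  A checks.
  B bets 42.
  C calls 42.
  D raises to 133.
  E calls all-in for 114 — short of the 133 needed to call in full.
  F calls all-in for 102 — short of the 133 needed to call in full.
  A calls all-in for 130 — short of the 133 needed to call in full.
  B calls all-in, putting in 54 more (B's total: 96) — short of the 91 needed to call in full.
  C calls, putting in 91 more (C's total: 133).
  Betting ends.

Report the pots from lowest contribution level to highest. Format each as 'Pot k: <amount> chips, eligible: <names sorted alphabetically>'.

Contributions: A=130, B=96, C=133, D=133, E=114, F=102
Pot levels (distinct totals of non-folded players): 96, 102, 114, 130, 133
Layer 1-96: 96 each from A, B, C, D, E, F = 96*6 = 576 chips; eligible A, B, C, D, E, F
Layer 97-102: 6 each from A, C, D, E, F = 6*5 = 30 chips; eligible A, C, D, E, F
Layer 103-114: 12 each from A, C, D, E = 12*4 = 48 chips; eligible A, C, D, E
Layer 115-130: 16 each from A, C, D = 16*3 = 48 chips; eligible A, C, D
Layer 131-133: 3 each from C, D = 3*2 = 6 chips; eligible C, D

Pot 1: 576 chips, eligible: A, B, C, D, E, F
Pot 2: 30 chips, eligible: A, C, D, E, F
Pot 3: 48 chips, eligible: A, C, D, E
Pot 4: 48 chips, eligible: A, C, D
Pot 5: 6 chips, eligible: C, D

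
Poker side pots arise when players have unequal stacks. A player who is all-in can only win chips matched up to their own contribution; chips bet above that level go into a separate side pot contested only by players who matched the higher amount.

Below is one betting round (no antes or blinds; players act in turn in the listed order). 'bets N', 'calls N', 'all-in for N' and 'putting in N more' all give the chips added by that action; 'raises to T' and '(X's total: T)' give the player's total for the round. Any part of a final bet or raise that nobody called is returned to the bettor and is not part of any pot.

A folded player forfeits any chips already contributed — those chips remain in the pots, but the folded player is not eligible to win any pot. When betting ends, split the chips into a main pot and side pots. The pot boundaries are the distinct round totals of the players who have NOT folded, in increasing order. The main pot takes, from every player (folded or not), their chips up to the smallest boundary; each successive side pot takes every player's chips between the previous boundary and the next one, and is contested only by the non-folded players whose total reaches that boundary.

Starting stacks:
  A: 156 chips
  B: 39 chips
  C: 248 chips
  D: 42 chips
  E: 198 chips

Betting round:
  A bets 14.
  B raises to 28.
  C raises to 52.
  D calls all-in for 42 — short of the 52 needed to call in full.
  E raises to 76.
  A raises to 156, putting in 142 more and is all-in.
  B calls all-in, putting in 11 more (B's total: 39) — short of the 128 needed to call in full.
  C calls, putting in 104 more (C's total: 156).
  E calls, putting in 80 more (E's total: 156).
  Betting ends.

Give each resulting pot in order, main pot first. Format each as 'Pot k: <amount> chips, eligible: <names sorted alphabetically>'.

Pot 1: 195 chips, eligible: A, B, C, D, E
Pot 2: 12 chips, eligible: A, C, D, E
Pot 3: 342 chips, eligible: A, C, E

Derivation:
Contributions: A=156, B=39, C=156, D=42, E=156
Pot levels (distinct totals of non-folded players): 39, 42, 156
Layer 1-39: 39 each from A, B, C, D, E = 39*5 = 195 chips; eligible A, B, C, D, E
Layer 40-42: 3 each from A, C, D, E = 3*4 = 12 chips; eligible A, C, D, E
Layer 43-156: 114 each from A, C, E = 114*3 = 342 chips; eligible A, C, E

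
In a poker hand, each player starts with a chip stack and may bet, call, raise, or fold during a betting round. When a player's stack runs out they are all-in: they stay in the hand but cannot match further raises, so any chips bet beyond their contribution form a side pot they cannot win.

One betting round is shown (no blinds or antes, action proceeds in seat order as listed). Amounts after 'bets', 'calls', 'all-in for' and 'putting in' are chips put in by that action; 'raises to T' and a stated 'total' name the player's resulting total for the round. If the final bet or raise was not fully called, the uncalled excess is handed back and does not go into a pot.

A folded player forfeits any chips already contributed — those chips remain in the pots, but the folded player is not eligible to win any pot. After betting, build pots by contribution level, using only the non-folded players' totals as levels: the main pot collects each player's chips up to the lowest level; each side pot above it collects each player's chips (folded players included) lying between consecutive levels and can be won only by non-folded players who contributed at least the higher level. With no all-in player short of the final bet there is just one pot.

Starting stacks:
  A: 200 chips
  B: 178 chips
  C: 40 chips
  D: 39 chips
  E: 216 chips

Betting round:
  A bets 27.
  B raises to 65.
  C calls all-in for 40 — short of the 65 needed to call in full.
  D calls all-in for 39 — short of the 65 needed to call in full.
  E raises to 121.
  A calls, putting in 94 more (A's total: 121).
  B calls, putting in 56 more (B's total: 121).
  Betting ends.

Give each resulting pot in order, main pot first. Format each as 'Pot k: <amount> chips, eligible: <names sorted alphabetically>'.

Contributions: A=121, B=121, C=40, D=39, E=121
Pot levels (distinct totals of non-folded players): 39, 40, 121
Layer 1-39: 39 each from A, B, C, D, E = 39*5 = 195 chips; eligible A, B, C, D, E
Layer 40-40: 1 each from A, B, C, E = 1*4 = 4 chips; eligible A, B, C, E
Layer 41-121: 81 each from A, B, E = 81*3 = 243 chips; eligible A, B, E

Pot 1: 195 chips, eligible: A, B, C, D, E
Pot 2: 4 chips, eligible: A, B, C, E
Pot 3: 243 chips, eligible: A, B, E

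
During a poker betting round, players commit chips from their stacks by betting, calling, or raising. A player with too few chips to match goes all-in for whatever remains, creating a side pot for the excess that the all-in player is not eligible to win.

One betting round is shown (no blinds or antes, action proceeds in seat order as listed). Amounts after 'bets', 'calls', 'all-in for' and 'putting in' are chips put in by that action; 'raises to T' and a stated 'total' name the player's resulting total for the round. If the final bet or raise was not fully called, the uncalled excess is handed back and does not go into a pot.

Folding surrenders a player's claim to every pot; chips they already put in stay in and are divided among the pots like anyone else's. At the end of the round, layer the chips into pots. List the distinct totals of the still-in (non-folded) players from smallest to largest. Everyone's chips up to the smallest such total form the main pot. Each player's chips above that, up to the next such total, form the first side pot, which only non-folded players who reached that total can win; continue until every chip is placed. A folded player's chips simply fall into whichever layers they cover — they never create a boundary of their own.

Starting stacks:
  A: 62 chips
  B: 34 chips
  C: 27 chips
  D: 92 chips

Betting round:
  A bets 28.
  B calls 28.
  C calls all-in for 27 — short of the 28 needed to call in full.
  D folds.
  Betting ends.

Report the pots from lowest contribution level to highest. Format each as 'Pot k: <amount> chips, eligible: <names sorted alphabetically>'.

Pot 1: 81 chips, eligible: A, B, C
Pot 2: 2 chips, eligible: A, B

Derivation:
Contributions: A=28, B=28, C=27
Folded: D
Pot levels (distinct totals of non-folded players): 27, 28
Layer 1-27: 27 each from A, B, C = 27*3 = 81 chips; eligible A, B, C
Layer 28-28: 1 each from A, B = 1*2 = 2 chips; eligible A, B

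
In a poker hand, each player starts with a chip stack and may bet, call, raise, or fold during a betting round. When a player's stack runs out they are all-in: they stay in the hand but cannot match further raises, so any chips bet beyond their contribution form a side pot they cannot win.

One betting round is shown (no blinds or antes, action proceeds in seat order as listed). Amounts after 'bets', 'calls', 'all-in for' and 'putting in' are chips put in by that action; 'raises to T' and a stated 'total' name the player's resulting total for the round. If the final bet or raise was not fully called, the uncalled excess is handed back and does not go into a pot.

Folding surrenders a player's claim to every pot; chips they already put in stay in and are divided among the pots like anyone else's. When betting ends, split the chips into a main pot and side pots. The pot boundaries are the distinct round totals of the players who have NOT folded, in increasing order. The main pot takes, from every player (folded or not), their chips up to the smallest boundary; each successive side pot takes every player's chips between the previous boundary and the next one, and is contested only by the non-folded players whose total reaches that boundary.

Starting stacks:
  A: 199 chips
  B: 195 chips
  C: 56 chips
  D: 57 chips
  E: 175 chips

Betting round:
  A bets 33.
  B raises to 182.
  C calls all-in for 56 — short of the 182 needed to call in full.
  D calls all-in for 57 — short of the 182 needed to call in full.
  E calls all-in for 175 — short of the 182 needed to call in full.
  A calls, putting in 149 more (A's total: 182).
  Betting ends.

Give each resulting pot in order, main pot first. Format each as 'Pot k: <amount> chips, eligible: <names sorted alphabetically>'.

Pot 1: 280 chips, eligible: A, B, C, D, E
Pot 2: 4 chips, eligible: A, B, D, E
Pot 3: 354 chips, eligible: A, B, E
Pot 4: 14 chips, eligible: A, B

Derivation:
Contributions: A=182, B=182, C=56, D=57, E=175
Pot levels (distinct totals of non-folded players): 56, 57, 175, 182
Layer 1-56: 56 each from A, B, C, D, E = 56*5 = 280 chips; eligible A, B, C, D, E
Layer 57-57: 1 each from A, B, D, E = 1*4 = 4 chips; eligible A, B, D, E
Layer 58-175: 118 each from A, B, E = 118*3 = 354 chips; eligible A, B, E
Layer 176-182: 7 each from A, B = 7*2 = 14 chips; eligible A, B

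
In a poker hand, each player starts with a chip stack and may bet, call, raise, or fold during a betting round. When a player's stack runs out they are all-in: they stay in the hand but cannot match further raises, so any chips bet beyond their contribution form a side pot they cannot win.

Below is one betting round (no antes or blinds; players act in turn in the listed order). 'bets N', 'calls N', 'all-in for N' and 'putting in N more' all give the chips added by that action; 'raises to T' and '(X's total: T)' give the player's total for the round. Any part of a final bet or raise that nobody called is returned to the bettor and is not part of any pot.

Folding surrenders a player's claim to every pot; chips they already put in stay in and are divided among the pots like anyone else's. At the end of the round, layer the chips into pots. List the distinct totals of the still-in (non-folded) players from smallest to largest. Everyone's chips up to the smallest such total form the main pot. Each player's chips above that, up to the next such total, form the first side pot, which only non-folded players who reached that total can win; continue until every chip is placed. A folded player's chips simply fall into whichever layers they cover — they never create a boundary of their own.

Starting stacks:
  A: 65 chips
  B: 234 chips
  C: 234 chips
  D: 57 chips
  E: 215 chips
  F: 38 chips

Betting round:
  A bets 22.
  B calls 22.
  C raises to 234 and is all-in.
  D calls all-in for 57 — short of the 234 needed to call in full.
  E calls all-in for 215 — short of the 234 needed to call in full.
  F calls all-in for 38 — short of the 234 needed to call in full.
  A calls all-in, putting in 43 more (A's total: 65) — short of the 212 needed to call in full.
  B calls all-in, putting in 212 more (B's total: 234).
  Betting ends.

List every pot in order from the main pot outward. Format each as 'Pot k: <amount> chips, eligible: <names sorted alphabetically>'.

Contributions: A=65, B=234, C=234, D=57, E=215, F=38
Pot levels (distinct totals of non-folded players): 38, 57, 65, 215, 234
Layer 1-38: 38 each from A, B, C, D, E, F = 38*6 = 228 chips; eligible A, B, C, D, E, F
Layer 39-57: 19 each from A, B, C, D, E = 19*5 = 95 chips; eligible A, B, C, D, E
Layer 58-65: 8 each from A, B, C, E = 8*4 = 32 chips; eligible A, B, C, E
Layer 66-215: 150 each from B, C, E = 150*3 = 450 chips; eligible B, C, E
Layer 216-234: 19 each from B, C = 19*2 = 38 chips; eligible B, C

Pot 1: 228 chips, eligible: A, B, C, D, E, F
Pot 2: 95 chips, eligible: A, B, C, D, E
Pot 3: 32 chips, eligible: A, B, C, E
Pot 4: 450 chips, eligible: B, C, E
Pot 5: 38 chips, eligible: B, C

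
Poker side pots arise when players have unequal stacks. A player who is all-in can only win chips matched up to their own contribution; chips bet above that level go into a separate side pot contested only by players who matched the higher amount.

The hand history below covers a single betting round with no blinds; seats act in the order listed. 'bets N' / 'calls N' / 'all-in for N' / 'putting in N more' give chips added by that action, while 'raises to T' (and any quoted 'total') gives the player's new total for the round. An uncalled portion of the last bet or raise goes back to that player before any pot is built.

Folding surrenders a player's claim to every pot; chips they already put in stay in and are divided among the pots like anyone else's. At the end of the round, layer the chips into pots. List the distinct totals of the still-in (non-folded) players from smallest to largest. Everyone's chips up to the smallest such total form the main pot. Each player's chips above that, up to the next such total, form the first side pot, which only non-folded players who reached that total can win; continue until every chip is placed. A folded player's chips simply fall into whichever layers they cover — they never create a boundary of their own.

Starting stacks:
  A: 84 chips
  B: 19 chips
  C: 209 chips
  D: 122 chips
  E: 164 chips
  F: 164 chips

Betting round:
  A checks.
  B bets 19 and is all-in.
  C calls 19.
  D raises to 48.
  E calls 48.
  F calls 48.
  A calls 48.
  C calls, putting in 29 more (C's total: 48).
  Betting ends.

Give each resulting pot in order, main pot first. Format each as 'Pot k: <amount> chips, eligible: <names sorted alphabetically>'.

Contributions: A=48, B=19, C=48, D=48, E=48, F=48
Pot levels (distinct totals of non-folded players): 19, 48
Layer 1-19: 19 each from A, B, C, D, E, F = 19*6 = 114 chips; eligible A, B, C, D, E, F
Layer 20-48: 29 each from A, C, D, E, F = 29*5 = 145 chips; eligible A, C, D, E, F

Pot 1: 114 chips, eligible: A, B, C, D, E, F
Pot 2: 145 chips, eligible: A, C, D, E, F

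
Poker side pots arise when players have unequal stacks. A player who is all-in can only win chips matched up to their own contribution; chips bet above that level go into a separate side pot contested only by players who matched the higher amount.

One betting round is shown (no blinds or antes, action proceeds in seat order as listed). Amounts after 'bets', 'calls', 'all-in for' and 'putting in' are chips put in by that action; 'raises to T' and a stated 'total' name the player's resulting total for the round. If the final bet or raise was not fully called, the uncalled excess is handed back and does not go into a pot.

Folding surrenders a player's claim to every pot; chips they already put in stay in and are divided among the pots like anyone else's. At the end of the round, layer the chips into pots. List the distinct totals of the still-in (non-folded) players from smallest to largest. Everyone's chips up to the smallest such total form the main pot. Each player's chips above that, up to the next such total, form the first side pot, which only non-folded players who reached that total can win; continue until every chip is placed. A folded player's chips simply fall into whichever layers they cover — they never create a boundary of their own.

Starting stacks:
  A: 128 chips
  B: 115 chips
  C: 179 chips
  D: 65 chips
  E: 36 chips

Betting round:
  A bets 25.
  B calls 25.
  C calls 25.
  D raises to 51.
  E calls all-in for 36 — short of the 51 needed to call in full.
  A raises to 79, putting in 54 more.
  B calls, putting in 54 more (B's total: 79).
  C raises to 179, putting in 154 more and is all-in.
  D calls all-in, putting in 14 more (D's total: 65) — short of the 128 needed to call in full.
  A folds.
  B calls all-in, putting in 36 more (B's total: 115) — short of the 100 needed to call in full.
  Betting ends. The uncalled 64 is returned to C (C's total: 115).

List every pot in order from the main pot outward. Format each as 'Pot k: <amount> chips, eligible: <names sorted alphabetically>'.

Contributions (after 64 returned to C): A=79, B=115, C=115, D=65, E=36
Folded: A
Pot levels (distinct totals of non-folded players): 36, 65, 115
Layer 1-36: 36 each from A, B, C, D, E = 36*5 = 180 chips; eligible B, C, D, E
Layer 37-65: 29 each from A, B, C, D = 29*4 = 116 chips; eligible B, C, D
Layer 66-115: A 14 + B 50 + C 50 = 114 chips; eligible B, C

Pot 1: 180 chips, eligible: B, C, D, E
Pot 2: 116 chips, eligible: B, C, D
Pot 3: 114 chips, eligible: B, C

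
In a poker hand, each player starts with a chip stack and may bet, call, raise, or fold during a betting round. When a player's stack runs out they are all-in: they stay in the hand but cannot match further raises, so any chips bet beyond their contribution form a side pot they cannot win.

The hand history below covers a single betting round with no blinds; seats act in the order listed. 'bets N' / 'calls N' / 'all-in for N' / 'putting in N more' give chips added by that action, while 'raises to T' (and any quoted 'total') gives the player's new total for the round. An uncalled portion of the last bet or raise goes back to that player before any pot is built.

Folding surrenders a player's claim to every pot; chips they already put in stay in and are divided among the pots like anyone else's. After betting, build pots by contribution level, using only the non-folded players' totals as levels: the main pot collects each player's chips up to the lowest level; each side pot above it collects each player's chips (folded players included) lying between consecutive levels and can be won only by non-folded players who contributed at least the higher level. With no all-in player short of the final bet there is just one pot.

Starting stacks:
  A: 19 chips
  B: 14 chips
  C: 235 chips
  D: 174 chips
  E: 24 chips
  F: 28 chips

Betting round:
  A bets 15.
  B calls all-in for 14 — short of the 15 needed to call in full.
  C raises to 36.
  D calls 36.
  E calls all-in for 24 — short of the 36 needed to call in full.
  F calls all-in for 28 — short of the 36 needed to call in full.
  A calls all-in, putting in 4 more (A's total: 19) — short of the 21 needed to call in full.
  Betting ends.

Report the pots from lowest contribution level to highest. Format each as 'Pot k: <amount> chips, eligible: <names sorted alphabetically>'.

Pot 1: 84 chips, eligible: A, B, C, D, E, F
Pot 2: 25 chips, eligible: A, C, D, E, F
Pot 3: 20 chips, eligible: C, D, E, F
Pot 4: 12 chips, eligible: C, D, F
Pot 5: 16 chips, eligible: C, D

Derivation:
Contributions: A=19, B=14, C=36, D=36, E=24, F=28
Pot levels (distinct totals of non-folded players): 14, 19, 24, 28, 36
Layer 1-14: 14 each from A, B, C, D, E, F = 14*6 = 84 chips; eligible A, B, C, D, E, F
Layer 15-19: 5 each from A, C, D, E, F = 5*5 = 25 chips; eligible A, C, D, E, F
Layer 20-24: 5 each from C, D, E, F = 5*4 = 20 chips; eligible C, D, E, F
Layer 25-28: 4 each from C, D, F = 4*3 = 12 chips; eligible C, D, F
Layer 29-36: 8 each from C, D = 8*2 = 16 chips; eligible C, D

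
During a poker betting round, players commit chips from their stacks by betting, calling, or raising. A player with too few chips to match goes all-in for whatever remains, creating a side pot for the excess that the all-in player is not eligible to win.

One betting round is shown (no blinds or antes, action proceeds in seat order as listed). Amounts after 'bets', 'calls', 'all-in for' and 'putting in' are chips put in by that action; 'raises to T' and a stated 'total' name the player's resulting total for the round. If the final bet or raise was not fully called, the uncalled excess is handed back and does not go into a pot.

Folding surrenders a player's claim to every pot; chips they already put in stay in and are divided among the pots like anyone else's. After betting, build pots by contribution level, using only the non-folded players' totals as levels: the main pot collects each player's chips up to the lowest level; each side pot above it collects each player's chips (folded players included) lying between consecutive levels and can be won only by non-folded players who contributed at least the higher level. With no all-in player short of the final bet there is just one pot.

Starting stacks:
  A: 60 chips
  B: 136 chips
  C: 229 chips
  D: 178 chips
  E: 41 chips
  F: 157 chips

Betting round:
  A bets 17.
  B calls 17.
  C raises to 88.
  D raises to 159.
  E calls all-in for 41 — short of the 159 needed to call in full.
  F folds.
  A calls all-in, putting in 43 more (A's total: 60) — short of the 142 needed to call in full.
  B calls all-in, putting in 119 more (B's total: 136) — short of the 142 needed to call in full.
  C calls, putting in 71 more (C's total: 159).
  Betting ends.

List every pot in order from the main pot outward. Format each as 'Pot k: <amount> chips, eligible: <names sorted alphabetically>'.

Contributions: A=60, B=136, C=159, D=159, E=41
Folded: F
Pot levels (distinct totals of non-folded players): 41, 60, 136, 159
Layer 1-41: 41 each from A, B, C, D, E = 41*5 = 205 chips; eligible A, B, C, D, E
Layer 42-60: 19 each from A, B, C, D = 19*4 = 76 chips; eligible A, B, C, D
Layer 61-136: 76 each from B, C, D = 76*3 = 228 chips; eligible B, C, D
Layer 137-159: 23 each from C, D = 23*2 = 46 chips; eligible C, D

Pot 1: 205 chips, eligible: A, B, C, D, E
Pot 2: 76 chips, eligible: A, B, C, D
Pot 3: 228 chips, eligible: B, C, D
Pot 4: 46 chips, eligible: C, D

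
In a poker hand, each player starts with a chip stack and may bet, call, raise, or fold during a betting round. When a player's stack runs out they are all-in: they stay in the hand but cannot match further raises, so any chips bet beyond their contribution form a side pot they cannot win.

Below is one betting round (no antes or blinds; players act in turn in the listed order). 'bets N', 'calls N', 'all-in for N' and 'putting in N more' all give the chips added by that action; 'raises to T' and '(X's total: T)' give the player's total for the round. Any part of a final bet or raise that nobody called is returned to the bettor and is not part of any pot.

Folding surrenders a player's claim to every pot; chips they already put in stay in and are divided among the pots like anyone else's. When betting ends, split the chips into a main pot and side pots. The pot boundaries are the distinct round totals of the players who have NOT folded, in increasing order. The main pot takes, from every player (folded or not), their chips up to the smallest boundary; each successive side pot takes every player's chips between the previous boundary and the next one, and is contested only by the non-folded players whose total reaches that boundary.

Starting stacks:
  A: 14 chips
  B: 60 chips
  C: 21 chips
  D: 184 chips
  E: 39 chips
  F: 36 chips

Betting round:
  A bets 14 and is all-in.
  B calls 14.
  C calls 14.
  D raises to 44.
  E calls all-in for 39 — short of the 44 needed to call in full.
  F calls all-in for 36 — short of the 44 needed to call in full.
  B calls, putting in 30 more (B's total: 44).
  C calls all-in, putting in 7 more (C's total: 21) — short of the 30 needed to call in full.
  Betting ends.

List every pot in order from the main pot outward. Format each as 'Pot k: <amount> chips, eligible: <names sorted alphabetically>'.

Pot 1: 84 chips, eligible: A, B, C, D, E, F
Pot 2: 35 chips, eligible: B, C, D, E, F
Pot 3: 60 chips, eligible: B, D, E, F
Pot 4: 9 chips, eligible: B, D, E
Pot 5: 10 chips, eligible: B, D

Derivation:
Contributions: A=14, B=44, C=21, D=44, E=39, F=36
Pot levels (distinct totals of non-folded players): 14, 21, 36, 39, 44
Layer 1-14: 14 each from A, B, C, D, E, F = 14*6 = 84 chips; eligible A, B, C, D, E, F
Layer 15-21: 7 each from B, C, D, E, F = 7*5 = 35 chips; eligible B, C, D, E, F
Layer 22-36: 15 each from B, D, E, F = 15*4 = 60 chips; eligible B, D, E, F
Layer 37-39: 3 each from B, D, E = 3*3 = 9 chips; eligible B, D, E
Layer 40-44: 5 each from B, D = 5*2 = 10 chips; eligible B, D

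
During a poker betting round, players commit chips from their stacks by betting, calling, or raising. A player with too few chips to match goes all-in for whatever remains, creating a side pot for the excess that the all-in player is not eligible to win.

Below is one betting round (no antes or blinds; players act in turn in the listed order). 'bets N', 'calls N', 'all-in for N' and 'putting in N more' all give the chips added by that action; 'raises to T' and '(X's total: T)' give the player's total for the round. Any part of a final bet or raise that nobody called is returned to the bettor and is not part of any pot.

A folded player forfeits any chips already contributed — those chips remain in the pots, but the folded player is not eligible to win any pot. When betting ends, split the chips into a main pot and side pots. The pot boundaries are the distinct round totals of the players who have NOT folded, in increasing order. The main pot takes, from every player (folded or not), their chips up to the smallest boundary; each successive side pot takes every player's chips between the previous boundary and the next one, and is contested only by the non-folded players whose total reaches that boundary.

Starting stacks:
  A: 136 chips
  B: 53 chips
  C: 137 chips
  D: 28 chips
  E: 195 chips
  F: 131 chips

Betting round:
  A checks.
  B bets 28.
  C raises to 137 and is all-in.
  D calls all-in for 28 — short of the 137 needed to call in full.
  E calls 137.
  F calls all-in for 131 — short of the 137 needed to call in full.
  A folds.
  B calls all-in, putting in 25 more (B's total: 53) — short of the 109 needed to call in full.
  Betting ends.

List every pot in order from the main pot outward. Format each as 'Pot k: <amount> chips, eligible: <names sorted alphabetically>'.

Pot 1: 140 chips, eligible: B, C, D, E, F
Pot 2: 100 chips, eligible: B, C, E, F
Pot 3: 234 chips, eligible: C, E, F
Pot 4: 12 chips, eligible: C, E

Derivation:
Contributions: B=53, C=137, D=28, E=137, F=131
Folded: A
Pot levels (distinct totals of non-folded players): 28, 53, 131, 137
Layer 1-28: 28 each from B, C, D, E, F = 28*5 = 140 chips; eligible B, C, D, E, F
Layer 29-53: 25 each from B, C, E, F = 25*4 = 100 chips; eligible B, C, E, F
Layer 54-131: 78 each from C, E, F = 78*3 = 234 chips; eligible C, E, F
Layer 132-137: 6 each from C, E = 6*2 = 12 chips; eligible C, E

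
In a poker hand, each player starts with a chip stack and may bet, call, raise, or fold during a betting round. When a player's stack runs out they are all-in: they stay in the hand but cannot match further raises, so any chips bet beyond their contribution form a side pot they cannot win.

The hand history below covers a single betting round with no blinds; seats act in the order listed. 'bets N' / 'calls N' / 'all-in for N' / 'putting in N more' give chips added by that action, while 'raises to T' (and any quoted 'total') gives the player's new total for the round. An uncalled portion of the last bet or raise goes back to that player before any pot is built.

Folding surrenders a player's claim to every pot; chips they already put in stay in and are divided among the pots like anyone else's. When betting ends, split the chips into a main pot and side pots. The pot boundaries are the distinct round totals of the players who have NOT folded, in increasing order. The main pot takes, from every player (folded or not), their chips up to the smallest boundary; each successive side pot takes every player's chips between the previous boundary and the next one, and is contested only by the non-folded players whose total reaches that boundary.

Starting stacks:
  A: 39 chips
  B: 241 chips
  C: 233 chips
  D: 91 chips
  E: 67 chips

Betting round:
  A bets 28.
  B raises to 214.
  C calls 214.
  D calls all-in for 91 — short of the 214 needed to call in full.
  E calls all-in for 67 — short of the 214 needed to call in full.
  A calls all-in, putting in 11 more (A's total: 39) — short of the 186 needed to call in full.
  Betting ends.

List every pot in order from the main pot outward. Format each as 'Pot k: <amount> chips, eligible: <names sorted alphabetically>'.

Pot 1: 195 chips, eligible: A, B, C, D, E
Pot 2: 112 chips, eligible: B, C, D, E
Pot 3: 72 chips, eligible: B, C, D
Pot 4: 246 chips, eligible: B, C

Derivation:
Contributions: A=39, B=214, C=214, D=91, E=67
Pot levels (distinct totals of non-folded players): 39, 67, 91, 214
Layer 1-39: 39 each from A, B, C, D, E = 39*5 = 195 chips; eligible A, B, C, D, E
Layer 40-67: 28 each from B, C, D, E = 28*4 = 112 chips; eligible B, C, D, E
Layer 68-91: 24 each from B, C, D = 24*3 = 72 chips; eligible B, C, D
Layer 92-214: 123 each from B, C = 123*2 = 246 chips; eligible B, C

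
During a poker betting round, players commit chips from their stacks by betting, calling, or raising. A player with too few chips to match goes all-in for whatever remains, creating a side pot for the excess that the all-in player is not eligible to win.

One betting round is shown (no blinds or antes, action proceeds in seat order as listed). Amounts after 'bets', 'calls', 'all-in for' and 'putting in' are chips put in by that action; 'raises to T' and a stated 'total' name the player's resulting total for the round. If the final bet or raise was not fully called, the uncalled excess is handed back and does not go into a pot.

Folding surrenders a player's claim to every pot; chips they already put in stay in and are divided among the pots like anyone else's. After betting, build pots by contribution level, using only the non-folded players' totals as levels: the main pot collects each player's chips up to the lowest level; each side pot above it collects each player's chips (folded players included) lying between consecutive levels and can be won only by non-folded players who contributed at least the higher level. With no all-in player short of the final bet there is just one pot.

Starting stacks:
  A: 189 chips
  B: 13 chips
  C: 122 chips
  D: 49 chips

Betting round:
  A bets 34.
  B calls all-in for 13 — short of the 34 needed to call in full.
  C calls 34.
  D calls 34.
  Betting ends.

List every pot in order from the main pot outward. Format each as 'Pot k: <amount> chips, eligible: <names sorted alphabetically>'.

Contributions: A=34, B=13, C=34, D=34
Pot levels (distinct totals of non-folded players): 13, 34
Layer 1-13: 13 each from A, B, C, D = 13*4 = 52 chips; eligible A, B, C, D
Layer 14-34: 21 each from A, C, D = 21*3 = 63 chips; eligible A, C, D

Pot 1: 52 chips, eligible: A, B, C, D
Pot 2: 63 chips, eligible: A, C, D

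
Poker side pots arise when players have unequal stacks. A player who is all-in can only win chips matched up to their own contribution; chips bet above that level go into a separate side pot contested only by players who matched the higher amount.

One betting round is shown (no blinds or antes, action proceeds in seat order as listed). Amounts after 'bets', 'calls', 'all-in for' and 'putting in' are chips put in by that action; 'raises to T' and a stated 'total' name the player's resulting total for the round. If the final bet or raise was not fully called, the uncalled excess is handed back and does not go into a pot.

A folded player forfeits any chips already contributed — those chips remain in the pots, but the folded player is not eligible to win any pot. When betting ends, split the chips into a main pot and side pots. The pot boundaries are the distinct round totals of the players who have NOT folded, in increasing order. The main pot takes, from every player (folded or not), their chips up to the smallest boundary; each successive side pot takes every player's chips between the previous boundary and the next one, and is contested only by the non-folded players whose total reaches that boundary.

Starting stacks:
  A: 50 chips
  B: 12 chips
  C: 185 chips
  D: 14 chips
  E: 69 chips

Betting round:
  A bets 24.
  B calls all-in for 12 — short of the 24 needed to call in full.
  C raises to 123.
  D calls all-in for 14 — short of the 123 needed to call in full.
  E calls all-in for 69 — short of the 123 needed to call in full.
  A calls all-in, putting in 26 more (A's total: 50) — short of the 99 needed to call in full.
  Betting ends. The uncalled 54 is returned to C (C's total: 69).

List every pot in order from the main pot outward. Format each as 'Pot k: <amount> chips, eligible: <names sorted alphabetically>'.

Contributions (after 54 returned to C): A=50, B=12, C=69, D=14, E=69
Pot levels (distinct totals of non-folded players): 12, 14, 50, 69
Layer 1-12: 12 each from A, B, C, D, E = 12*5 = 60 chips; eligible A, B, C, D, E
Layer 13-14: 2 each from A, C, D, E = 2*4 = 8 chips; eligible A, C, D, E
Layer 15-50: 36 each from A, C, E = 36*3 = 108 chips; eligible A, C, E
Layer 51-69: 19 each from C, E = 19*2 = 38 chips; eligible C, E

Pot 1: 60 chips, eligible: A, B, C, D, E
Pot 2: 8 chips, eligible: A, C, D, E
Pot 3: 108 chips, eligible: A, C, E
Pot 4: 38 chips, eligible: C, E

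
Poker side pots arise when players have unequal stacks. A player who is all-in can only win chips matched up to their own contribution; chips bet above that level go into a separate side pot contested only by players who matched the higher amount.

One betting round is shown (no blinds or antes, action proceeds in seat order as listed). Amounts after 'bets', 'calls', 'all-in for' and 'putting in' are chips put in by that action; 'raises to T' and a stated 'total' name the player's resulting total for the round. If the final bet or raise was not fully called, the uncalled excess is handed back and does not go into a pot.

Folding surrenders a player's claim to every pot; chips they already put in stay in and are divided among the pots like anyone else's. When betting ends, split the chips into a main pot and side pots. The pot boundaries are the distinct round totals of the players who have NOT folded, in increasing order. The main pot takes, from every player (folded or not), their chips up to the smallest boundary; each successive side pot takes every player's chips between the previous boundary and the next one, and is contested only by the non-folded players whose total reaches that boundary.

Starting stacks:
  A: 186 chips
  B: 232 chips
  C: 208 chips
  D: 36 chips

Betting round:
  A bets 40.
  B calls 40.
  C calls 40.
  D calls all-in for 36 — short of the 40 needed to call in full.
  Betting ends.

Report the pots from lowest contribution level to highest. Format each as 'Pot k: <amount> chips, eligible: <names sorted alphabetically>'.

Contributions: A=40, B=40, C=40, D=36
Pot levels (distinct totals of non-folded players): 36, 40
Layer 1-36: 36 each from A, B, C, D = 36*4 = 144 chips; eligible A, B, C, D
Layer 37-40: 4 each from A, B, C = 4*3 = 12 chips; eligible A, B, C

Pot 1: 144 chips, eligible: A, B, C, D
Pot 2: 12 chips, eligible: A, B, C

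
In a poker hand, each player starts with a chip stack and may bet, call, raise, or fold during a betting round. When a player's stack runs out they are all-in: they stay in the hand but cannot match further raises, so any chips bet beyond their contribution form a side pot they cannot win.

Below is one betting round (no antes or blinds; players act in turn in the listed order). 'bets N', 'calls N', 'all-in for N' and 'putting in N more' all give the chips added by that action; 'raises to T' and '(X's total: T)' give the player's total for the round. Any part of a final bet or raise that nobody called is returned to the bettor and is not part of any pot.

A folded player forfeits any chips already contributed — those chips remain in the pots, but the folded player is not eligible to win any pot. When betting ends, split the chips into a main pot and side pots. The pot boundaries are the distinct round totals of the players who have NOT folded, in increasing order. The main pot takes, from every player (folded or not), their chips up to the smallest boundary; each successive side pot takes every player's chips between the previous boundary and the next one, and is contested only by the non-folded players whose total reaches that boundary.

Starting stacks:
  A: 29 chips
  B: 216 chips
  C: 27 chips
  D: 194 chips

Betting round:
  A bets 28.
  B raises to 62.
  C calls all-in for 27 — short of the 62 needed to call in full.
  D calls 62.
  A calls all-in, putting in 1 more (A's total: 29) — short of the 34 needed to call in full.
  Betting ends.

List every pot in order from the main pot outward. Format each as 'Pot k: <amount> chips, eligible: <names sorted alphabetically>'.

Contributions: A=29, B=62, C=27, D=62
Pot levels (distinct totals of non-folded players): 27, 29, 62
Layer 1-27: 27 each from A, B, C, D = 27*4 = 108 chips; eligible A, B, C, D
Layer 28-29: 2 each from A, B, D = 2*3 = 6 chips; eligible A, B, D
Layer 30-62: 33 each from B, D = 33*2 = 66 chips; eligible B, D

Pot 1: 108 chips, eligible: A, B, C, D
Pot 2: 6 chips, eligible: A, B, D
Pot 3: 66 chips, eligible: B, D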